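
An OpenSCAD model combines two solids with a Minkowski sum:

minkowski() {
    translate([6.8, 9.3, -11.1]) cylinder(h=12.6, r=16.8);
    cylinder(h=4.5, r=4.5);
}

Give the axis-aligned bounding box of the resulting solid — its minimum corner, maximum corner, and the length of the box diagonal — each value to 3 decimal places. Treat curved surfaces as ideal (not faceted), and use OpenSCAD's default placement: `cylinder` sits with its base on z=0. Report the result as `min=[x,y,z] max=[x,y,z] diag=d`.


min=[-14.500,-12.000,-11.100] max=[28.100,30.600,6.000] diag=62.625

A = translate([6.8, 9.3, -11.1]) cylinder(h=12.6, r=16.8) → bbox [-10,-7.5,-11.1] .. [23.6,26.1,1.5]
B = cylinder(h=4.5, r=4.5) → bbox [-4.5,-4.5,0] .. [4.5,4.5,4.5]
lo = A.lo+B.lo = [-10-4.5, -7.5-4.5, -11.1+0] = [-14.500,-12.000,-11.100]
hi = A.hi+B.hi = [23.6+4.5, 26.1+4.5, 1.5+4.5] = [28.100,30.600,6.000]
diag = √(42.6²+42.6²+17.1²) = √3921.93 = 62.625


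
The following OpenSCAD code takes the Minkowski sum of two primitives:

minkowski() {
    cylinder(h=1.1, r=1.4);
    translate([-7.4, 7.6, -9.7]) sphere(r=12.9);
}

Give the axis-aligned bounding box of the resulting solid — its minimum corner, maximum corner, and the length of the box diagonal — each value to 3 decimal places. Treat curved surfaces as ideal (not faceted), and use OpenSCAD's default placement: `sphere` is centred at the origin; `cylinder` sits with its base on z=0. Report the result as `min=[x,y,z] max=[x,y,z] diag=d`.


min=[-21.700,-6.700,-22.600] max=[6.900,21.900,4.300] diag=48.575

A = translate([-7.4, 7.6, -9.7]) sphere(r=12.9) → bbox [-20.3,-5.3,-22.6] .. [5.5,20.5,3.2]
B = cylinder(h=1.1, r=1.4) → bbox [-1.4,-1.4,0] .. [1.4,1.4,1.1]
lo = A.lo+B.lo = [-20.3-1.4, -5.3-1.4, -22.6+0] = [-21.700,-6.700,-22.600]
hi = A.hi+B.hi = [5.5+1.4, 20.5+1.4, 3.2+1.1] = [6.900,21.900,4.300]
diag = √(28.6²+28.6²+26.9²) = √2359.53 = 48.575


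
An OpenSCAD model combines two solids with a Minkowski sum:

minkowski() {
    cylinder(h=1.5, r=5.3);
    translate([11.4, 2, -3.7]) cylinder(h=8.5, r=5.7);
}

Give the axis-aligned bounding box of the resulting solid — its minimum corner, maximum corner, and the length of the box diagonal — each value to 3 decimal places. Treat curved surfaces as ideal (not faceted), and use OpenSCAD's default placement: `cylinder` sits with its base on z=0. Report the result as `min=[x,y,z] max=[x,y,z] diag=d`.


A = translate([11.4, 2, -3.7]) cylinder(h=8.5, r=5.7) → bbox [5.7,-3.7,-3.7] .. [17.1,7.7,4.8]
B = cylinder(h=1.5, r=5.3) → bbox [-5.3,-5.3,0] .. [5.3,5.3,1.5]
lo = A.lo+B.lo = [5.7-5.3, -3.7-5.3, -3.7+0] = [0.400,-9.000,-3.700]
hi = A.hi+B.hi = [17.1+5.3, 7.7+5.3, 4.8+1.5] = [22.400,13.000,6.300]
diag = √(22²+22²+10²) = √1068 = 32.680

min=[0.400,-9.000,-3.700] max=[22.400,13.000,6.300] diag=32.680


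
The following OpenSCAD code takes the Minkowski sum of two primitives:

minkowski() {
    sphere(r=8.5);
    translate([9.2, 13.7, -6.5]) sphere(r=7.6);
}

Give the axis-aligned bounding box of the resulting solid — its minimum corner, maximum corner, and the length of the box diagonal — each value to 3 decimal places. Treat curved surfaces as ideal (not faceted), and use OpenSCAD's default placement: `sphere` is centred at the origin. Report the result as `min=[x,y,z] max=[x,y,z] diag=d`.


min=[-6.900,-2.400,-22.600] max=[25.300,29.800,9.600] diag=55.772

A = translate([9.2, 13.7, -6.5]) sphere(r=7.6) → bbox [1.6,6.1,-14.1] .. [16.8,21.3,1.1]
B = sphere(r=8.5) → bbox [-8.5,-8.5,-8.5] .. [8.5,8.5,8.5]
lo = A.lo+B.lo = [1.6-8.5, 6.1-8.5, -14.1-8.5] = [-6.900,-2.400,-22.600]
hi = A.hi+B.hi = [16.8+8.5, 21.3+8.5, 1.1+8.5] = [25.300,29.800,9.600]
diag = √(32.2²+32.2²+32.2²) = √3110.52 = 55.772


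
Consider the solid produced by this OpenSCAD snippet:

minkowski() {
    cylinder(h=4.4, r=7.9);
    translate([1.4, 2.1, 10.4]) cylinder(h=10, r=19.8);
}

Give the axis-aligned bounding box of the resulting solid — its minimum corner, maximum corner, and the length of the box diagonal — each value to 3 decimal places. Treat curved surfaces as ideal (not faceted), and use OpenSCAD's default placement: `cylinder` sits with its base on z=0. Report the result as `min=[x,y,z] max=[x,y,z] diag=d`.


A = translate([1.4, 2.1, 10.4]) cylinder(h=10, r=19.8) → bbox [-18.4,-17.7,10.4] .. [21.2,21.9,20.4]
B = cylinder(h=4.4, r=7.9) → bbox [-7.9,-7.9,0] .. [7.9,7.9,4.4]
lo = A.lo+B.lo = [-18.4-7.9, -17.7-7.9, 10.4+0] = [-26.300,-25.600,10.400]
hi = A.hi+B.hi = [21.2+7.9, 21.9+7.9, 20.4+4.4] = [29.100,29.800,24.800]
diag = √(55.4²+55.4²+14.4²) = √6345.68 = 79.660

min=[-26.300,-25.600,10.400] max=[29.100,29.800,24.800] diag=79.660


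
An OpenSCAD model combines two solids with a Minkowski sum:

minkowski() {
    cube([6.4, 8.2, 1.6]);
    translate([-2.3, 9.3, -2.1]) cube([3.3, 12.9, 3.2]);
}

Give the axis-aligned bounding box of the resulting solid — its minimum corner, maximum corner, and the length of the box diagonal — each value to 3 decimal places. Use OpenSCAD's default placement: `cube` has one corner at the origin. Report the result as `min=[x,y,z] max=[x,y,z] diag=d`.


min=[-2.300,9.300,-2.100] max=[7.400,30.400,2.700] diag=23.714

A = translate([-2.3, 9.3, -2.1]) cube([3.3, 12.9, 3.2]) → bbox [-2.3,9.3,-2.1] .. [1,22.2,1.1]
B = cube([6.4, 8.2, 1.6]) → bbox [0,0,0] .. [6.4,8.2,1.6]
lo = A.lo+B.lo = [-2.3+0, 9.3+0, -2.1+0] = [-2.300,9.300,-2.100]
hi = A.hi+B.hi = [1+6.4, 22.2+8.2, 1.1+1.6] = [7.400,30.400,2.700]
diag = √(9.7²+21.1²+4.8²) = √562.34 = 23.714


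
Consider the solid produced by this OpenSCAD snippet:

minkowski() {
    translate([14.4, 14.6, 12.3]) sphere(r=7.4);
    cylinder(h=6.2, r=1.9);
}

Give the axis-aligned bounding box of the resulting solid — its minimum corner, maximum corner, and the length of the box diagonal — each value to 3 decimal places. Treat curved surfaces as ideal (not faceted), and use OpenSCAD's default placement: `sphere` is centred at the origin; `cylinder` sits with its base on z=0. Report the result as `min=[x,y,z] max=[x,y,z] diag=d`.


A = translate([14.4, 14.6, 12.3]) sphere(r=7.4) → bbox [7,7.2,4.9] .. [21.8,22,19.7]
B = cylinder(h=6.2, r=1.9) → bbox [-1.9,-1.9,0] .. [1.9,1.9,6.2]
lo = A.lo+B.lo = [7-1.9, 7.2-1.9, 4.9+0] = [5.100,5.300,4.900]
hi = A.hi+B.hi = [21.8+1.9, 22+1.9, 19.7+6.2] = [23.700,23.900,25.900]
diag = √(18.6²+18.6²+21²) = √1132.92 = 33.659

min=[5.100,5.300,4.900] max=[23.700,23.900,25.900] diag=33.659


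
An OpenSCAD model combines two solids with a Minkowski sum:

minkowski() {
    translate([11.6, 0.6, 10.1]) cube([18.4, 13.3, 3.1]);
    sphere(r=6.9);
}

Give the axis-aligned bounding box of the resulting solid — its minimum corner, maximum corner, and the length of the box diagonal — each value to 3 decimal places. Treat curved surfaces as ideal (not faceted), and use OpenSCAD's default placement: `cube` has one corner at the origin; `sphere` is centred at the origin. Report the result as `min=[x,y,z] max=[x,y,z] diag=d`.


min=[4.700,-6.300,3.200] max=[36.900,20.800,20.100] diag=45.353

A = translate([11.6, 0.6, 10.1]) cube([18.4, 13.3, 3.1]) → bbox [11.6,0.6,10.1] .. [30,13.9,13.2]
B = sphere(r=6.9) → bbox [-6.9,-6.9,-6.9] .. [6.9,6.9,6.9]
lo = A.lo+B.lo = [11.6-6.9, 0.6-6.9, 10.1-6.9] = [4.700,-6.300,3.200]
hi = A.hi+B.hi = [30+6.9, 13.9+6.9, 13.2+6.9] = [36.900,20.800,20.100]
diag = √(32.2²+27.1²+16.9²) = √2056.86 = 45.353


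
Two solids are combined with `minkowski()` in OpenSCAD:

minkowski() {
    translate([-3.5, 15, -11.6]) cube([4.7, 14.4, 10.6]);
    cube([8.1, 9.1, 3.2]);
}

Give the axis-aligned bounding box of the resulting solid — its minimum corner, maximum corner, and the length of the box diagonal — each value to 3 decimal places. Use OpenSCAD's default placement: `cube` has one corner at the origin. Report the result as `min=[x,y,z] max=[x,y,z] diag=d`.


min=[-3.500,15.000,-11.600] max=[9.300,38.500,2.200] diag=30.109

A = translate([-3.5, 15, -11.6]) cube([4.7, 14.4, 10.6]) → bbox [-3.5,15,-11.6] .. [1.2,29.4,-1]
B = cube([8.1, 9.1, 3.2]) → bbox [0,0,0] .. [8.1,9.1,3.2]
lo = A.lo+B.lo = [-3.5+0, 15+0, -11.6+0] = [-3.500,15.000,-11.600]
hi = A.hi+B.hi = [1.2+8.1, 29.4+9.1, -1+3.2] = [9.300,38.500,2.200]
diag = √(12.8²+23.5²+13.8²) = √906.53 = 30.109


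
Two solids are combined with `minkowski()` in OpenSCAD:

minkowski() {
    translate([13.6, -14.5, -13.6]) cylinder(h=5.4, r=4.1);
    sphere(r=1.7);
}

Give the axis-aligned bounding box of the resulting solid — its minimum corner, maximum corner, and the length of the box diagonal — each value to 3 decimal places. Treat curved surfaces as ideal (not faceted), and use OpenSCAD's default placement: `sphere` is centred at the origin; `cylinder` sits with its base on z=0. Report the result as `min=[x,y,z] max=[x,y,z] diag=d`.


A = translate([13.6, -14.5, -13.6]) cylinder(h=5.4, r=4.1) → bbox [9.5,-18.6,-13.6] .. [17.7,-10.4,-8.2]
B = sphere(r=1.7) → bbox [-1.7,-1.7,-1.7] .. [1.7,1.7,1.7]
lo = A.lo+B.lo = [9.5-1.7, -18.6-1.7, -13.6-1.7] = [7.800,-20.300,-15.300]
hi = A.hi+B.hi = [17.7+1.7, -10.4+1.7, -8.2+1.7] = [19.400,-8.700,-6.500]
diag = √(11.6²+11.6²+8.8²) = √346.56 = 18.616

min=[7.800,-20.300,-15.300] max=[19.400,-8.700,-6.500] diag=18.616


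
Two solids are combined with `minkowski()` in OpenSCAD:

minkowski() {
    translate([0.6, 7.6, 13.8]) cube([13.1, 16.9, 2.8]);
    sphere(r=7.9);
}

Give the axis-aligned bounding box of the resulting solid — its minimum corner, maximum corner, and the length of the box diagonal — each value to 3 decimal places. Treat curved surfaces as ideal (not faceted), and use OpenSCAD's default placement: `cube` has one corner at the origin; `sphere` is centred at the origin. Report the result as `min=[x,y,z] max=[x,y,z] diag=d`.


min=[-7.300,-0.300,5.900] max=[21.600,32.400,24.500] diag=47.439

A = translate([0.6, 7.6, 13.8]) cube([13.1, 16.9, 2.8]) → bbox [0.6,7.6,13.8] .. [13.7,24.5,16.6]
B = sphere(r=7.9) → bbox [-7.9,-7.9,-7.9] .. [7.9,7.9,7.9]
lo = A.lo+B.lo = [0.6-7.9, 7.6-7.9, 13.8-7.9] = [-7.300,-0.300,5.900]
hi = A.hi+B.hi = [13.7+7.9, 24.5+7.9, 16.6+7.9] = [21.600,32.400,24.500]
diag = √(28.9²+32.7²+18.6²) = √2250.46 = 47.439


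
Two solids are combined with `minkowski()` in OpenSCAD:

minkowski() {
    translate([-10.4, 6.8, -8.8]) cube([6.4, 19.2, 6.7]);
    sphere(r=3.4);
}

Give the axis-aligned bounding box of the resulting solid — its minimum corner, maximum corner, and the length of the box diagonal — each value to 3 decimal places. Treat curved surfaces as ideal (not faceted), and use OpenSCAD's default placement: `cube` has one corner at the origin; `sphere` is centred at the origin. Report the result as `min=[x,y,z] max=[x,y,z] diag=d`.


A = translate([-10.4, 6.8, -8.8]) cube([6.4, 19.2, 6.7]) → bbox [-10.4,6.8,-8.8] .. [-4,26,-2.1]
B = sphere(r=3.4) → bbox [-3.4,-3.4,-3.4] .. [3.4,3.4,3.4]
lo = A.lo+B.lo = [-10.4-3.4, 6.8-3.4, -8.8-3.4] = [-13.800,3.400,-12.200]
hi = A.hi+B.hi = [-4+3.4, 26+3.4, -2.1+3.4] = [-0.600,29.400,1.300]
diag = √(13.2²+26²+13.5²) = √1032.49 = 32.132

min=[-13.800,3.400,-12.200] max=[-0.600,29.400,1.300] diag=32.132


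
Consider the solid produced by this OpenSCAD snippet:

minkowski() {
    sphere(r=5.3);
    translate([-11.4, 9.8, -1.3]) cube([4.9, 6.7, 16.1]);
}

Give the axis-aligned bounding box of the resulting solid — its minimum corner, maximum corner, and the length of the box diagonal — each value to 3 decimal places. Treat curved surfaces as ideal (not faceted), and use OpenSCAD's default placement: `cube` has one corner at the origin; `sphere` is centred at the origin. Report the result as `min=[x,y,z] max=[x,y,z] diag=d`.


A = translate([-11.4, 9.8, -1.3]) cube([4.9, 6.7, 16.1]) → bbox [-11.4,9.8,-1.3] .. [-6.5,16.5,14.8]
B = sphere(r=5.3) → bbox [-5.3,-5.3,-5.3] .. [5.3,5.3,5.3]
lo = A.lo+B.lo = [-11.4-5.3, 9.8-5.3, -1.3-5.3] = [-16.700,4.500,-6.600]
hi = A.hi+B.hi = [-6.5+5.3, 16.5+5.3, 14.8+5.3] = [-1.200,21.800,20.100]
diag = √(15.5²+17.3²+26.7²) = √1252.43 = 35.390

min=[-16.700,4.500,-6.600] max=[-1.200,21.800,20.100] diag=35.390


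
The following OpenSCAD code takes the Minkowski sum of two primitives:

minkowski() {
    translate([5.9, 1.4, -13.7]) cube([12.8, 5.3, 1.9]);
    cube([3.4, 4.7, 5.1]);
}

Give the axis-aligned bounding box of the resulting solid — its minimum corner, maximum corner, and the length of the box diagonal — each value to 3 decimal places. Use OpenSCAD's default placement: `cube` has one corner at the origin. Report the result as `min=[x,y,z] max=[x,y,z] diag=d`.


A = translate([5.9, 1.4, -13.7]) cube([12.8, 5.3, 1.9]) → bbox [5.9,1.4,-13.7] .. [18.7,6.7,-11.8]
B = cube([3.4, 4.7, 5.1]) → bbox [0,0,0] .. [3.4,4.7,5.1]
lo = A.lo+B.lo = [5.9+0, 1.4+0, -13.7+0] = [5.900,1.400,-13.700]
hi = A.hi+B.hi = [18.7+3.4, 6.7+4.7, -11.8+5.1] = [22.100,11.400,-6.700]
diag = √(16.2²+10²+7²) = √411.44 = 20.284

min=[5.900,1.400,-13.700] max=[22.100,11.400,-6.700] diag=20.284


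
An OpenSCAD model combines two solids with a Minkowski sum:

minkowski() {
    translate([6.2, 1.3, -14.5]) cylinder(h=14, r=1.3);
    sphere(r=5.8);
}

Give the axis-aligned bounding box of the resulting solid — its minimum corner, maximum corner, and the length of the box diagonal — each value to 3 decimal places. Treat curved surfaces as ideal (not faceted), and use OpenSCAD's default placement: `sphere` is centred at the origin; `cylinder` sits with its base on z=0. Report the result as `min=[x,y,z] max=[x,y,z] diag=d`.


min=[-0.900,-5.800,-20.300] max=[13.300,8.400,5.300] diag=32.537

A = translate([6.2, 1.3, -14.5]) cylinder(h=14, r=1.3) → bbox [4.9,0,-14.5] .. [7.5,2.6,-0.5]
B = sphere(r=5.8) → bbox [-5.8,-5.8,-5.8] .. [5.8,5.8,5.8]
lo = A.lo+B.lo = [4.9-5.8, 0-5.8, -14.5-5.8] = [-0.900,-5.800,-20.300]
hi = A.hi+B.hi = [7.5+5.8, 2.6+5.8, -0.5+5.8] = [13.300,8.400,5.300]
diag = √(14.2²+14.2²+25.6²) = √1058.64 = 32.537


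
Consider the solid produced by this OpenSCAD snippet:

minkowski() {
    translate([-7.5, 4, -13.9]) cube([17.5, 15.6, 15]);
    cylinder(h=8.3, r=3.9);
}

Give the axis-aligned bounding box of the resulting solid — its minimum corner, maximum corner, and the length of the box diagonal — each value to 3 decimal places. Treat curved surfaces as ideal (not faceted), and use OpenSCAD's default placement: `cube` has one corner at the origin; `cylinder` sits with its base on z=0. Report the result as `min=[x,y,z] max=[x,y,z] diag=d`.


min=[-11.400,0.100,-13.900] max=[13.900,23.500,9.400] diag=41.600

A = translate([-7.5, 4, -13.9]) cube([17.5, 15.6, 15]) → bbox [-7.5,4,-13.9] .. [10,19.6,1.1]
B = cylinder(h=8.3, r=3.9) → bbox [-3.9,-3.9,0] .. [3.9,3.9,8.3]
lo = A.lo+B.lo = [-7.5-3.9, 4-3.9, -13.9+0] = [-11.400,0.100,-13.900]
hi = A.hi+B.hi = [10+3.9, 19.6+3.9, 1.1+8.3] = [13.900,23.500,9.400]
diag = √(25.3²+23.4²+23.3²) = √1730.54 = 41.600


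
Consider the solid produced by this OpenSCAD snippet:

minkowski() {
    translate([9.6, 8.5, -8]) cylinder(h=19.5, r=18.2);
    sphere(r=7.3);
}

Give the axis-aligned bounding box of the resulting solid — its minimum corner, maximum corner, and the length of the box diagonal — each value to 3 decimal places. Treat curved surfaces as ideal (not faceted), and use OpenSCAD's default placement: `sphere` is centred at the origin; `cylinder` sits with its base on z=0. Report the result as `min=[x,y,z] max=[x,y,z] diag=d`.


A = translate([9.6, 8.5, -8]) cylinder(h=19.5, r=18.2) → bbox [-8.6,-9.7,-8] .. [27.8,26.7,11.5]
B = sphere(r=7.3) → bbox [-7.3,-7.3,-7.3] .. [7.3,7.3,7.3]
lo = A.lo+B.lo = [-8.6-7.3, -9.7-7.3, -8-7.3] = [-15.900,-17.000,-15.300]
hi = A.hi+B.hi = [27.8+7.3, 26.7+7.3, 11.5+7.3] = [35.100,34.000,18.800]
diag = √(51²+51²+34.1²) = √6364.81 = 79.780

min=[-15.900,-17.000,-15.300] max=[35.100,34.000,18.800] diag=79.780


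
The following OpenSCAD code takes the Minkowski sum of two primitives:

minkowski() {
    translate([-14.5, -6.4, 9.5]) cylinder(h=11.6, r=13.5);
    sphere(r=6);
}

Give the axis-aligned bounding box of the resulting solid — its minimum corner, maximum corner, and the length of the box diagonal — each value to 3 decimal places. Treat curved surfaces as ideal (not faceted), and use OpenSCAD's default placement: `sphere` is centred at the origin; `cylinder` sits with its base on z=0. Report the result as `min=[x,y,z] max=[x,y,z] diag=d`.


min=[-34.000,-25.900,3.500] max=[5.000,13.100,27.100] diag=59.991

A = translate([-14.5, -6.4, 9.5]) cylinder(h=11.6, r=13.5) → bbox [-28,-19.9,9.5] .. [-1,7.1,21.1]
B = sphere(r=6) → bbox [-6,-6,-6] .. [6,6,6]
lo = A.lo+B.lo = [-28-6, -19.9-6, 9.5-6] = [-34.000,-25.900,3.500]
hi = A.hi+B.hi = [-1+6, 7.1+6, 21.1+6] = [5.000,13.100,27.100]
diag = √(39²+39²+23.6²) = √3598.96 = 59.991


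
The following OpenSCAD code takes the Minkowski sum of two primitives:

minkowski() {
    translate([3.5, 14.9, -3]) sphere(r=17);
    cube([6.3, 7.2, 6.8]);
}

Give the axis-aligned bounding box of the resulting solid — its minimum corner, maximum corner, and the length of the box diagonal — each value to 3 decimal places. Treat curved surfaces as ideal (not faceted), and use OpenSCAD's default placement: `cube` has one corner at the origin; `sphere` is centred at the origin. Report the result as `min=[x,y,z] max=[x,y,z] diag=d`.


A = translate([3.5, 14.9, -3]) sphere(r=17) → bbox [-13.5,-2.1,-20] .. [20.5,31.9,14]
B = cube([6.3, 7.2, 6.8]) → bbox [0,0,0] .. [6.3,7.2,6.8]
lo = A.lo+B.lo = [-13.5+0, -2.1+0, -20+0] = [-13.500,-2.100,-20.000]
hi = A.hi+B.hi = [20.5+6.3, 31.9+7.2, 14+6.8] = [26.800,39.100,20.800]
diag = √(40.3²+41.2²+40.8²) = √4986.17 = 70.613

min=[-13.500,-2.100,-20.000] max=[26.800,39.100,20.800] diag=70.613


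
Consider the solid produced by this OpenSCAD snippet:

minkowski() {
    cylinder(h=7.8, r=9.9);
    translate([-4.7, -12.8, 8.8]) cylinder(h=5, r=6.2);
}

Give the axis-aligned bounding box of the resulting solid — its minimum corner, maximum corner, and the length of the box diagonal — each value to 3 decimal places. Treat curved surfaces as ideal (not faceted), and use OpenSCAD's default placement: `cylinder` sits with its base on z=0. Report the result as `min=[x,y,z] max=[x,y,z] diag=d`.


A = translate([-4.7, -12.8, 8.8]) cylinder(h=5, r=6.2) → bbox [-10.9,-19,8.8] .. [1.5,-6.6,13.8]
B = cylinder(h=7.8, r=9.9) → bbox [-9.9,-9.9,0] .. [9.9,9.9,7.8]
lo = A.lo+B.lo = [-10.9-9.9, -19-9.9, 8.8+0] = [-20.800,-28.900,8.800]
hi = A.hi+B.hi = [1.5+9.9, -6.6+9.9, 13.8+7.8] = [11.400,3.300,21.600]
diag = √(32.2²+32.2²+12.8²) = √2237.52 = 47.302

min=[-20.800,-28.900,8.800] max=[11.400,3.300,21.600] diag=47.302


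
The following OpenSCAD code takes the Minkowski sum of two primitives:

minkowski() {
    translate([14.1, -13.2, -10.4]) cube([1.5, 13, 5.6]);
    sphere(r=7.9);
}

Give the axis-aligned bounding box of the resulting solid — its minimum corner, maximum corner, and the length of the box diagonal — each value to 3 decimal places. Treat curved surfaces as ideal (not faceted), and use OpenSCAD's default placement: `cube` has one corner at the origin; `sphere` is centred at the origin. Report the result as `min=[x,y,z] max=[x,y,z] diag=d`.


min=[6.200,-21.100,-18.300] max=[23.500,7.700,3.100] diag=39.833

A = translate([14.1, -13.2, -10.4]) cube([1.5, 13, 5.6]) → bbox [14.1,-13.2,-10.4] .. [15.6,-0.2,-4.8]
B = sphere(r=7.9) → bbox [-7.9,-7.9,-7.9] .. [7.9,7.9,7.9]
lo = A.lo+B.lo = [14.1-7.9, -13.2-7.9, -10.4-7.9] = [6.200,-21.100,-18.300]
hi = A.hi+B.hi = [15.6+7.9, -0.2+7.9, -4.8+7.9] = [23.500,7.700,3.100]
diag = √(17.3²+28.8²+21.4²) = √1586.69 = 39.833


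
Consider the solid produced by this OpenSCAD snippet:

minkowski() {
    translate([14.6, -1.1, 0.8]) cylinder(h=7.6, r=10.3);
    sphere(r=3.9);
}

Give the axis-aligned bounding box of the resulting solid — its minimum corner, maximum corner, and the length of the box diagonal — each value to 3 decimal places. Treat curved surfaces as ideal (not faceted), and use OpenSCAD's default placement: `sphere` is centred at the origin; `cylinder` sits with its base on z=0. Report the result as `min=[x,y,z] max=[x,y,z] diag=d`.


A = translate([14.6, -1.1, 0.8]) cylinder(h=7.6, r=10.3) → bbox [4.3,-11.4,0.8] .. [24.9,9.2,8.4]
B = sphere(r=3.9) → bbox [-3.9,-3.9,-3.9] .. [3.9,3.9,3.9]
lo = A.lo+B.lo = [4.3-3.9, -11.4-3.9, 0.8-3.9] = [0.400,-15.300,-3.100]
hi = A.hi+B.hi = [24.9+3.9, 9.2+3.9, 8.4+3.9] = [28.800,13.100,12.300]
diag = √(28.4²+28.4²+15.4²) = √1850.28 = 43.015

min=[0.400,-15.300,-3.100] max=[28.800,13.100,12.300] diag=43.015


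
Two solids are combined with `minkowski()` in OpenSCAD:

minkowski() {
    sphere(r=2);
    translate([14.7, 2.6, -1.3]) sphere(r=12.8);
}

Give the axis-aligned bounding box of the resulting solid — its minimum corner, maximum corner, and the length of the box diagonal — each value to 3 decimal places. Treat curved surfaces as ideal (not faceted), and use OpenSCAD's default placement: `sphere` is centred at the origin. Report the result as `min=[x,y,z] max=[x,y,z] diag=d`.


min=[-0.100,-12.200,-16.100] max=[29.500,17.400,13.500] diag=51.269

A = translate([14.7, 2.6, -1.3]) sphere(r=12.8) → bbox [1.9,-10.2,-14.1] .. [27.5,15.4,11.5]
B = sphere(r=2) → bbox [-2,-2,-2] .. [2,2,2]
lo = A.lo+B.lo = [1.9-2, -10.2-2, -14.1-2] = [-0.100,-12.200,-16.100]
hi = A.hi+B.hi = [27.5+2, 15.4+2, 11.5+2] = [29.500,17.400,13.500]
diag = √(29.6²+29.6²+29.6²) = √2628.48 = 51.269


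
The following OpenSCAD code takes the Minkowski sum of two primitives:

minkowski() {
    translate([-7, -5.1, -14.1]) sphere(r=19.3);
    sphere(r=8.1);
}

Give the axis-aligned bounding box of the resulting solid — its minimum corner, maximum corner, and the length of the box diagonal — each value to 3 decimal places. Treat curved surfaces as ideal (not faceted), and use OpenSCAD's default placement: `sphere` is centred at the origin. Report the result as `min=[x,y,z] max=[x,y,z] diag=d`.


min=[-34.400,-32.500,-41.500] max=[20.400,22.300,13.300] diag=94.916

A = translate([-7, -5.1, -14.1]) sphere(r=19.3) → bbox [-26.3,-24.4,-33.4] .. [12.3,14.2,5.2]
B = sphere(r=8.1) → bbox [-8.1,-8.1,-8.1] .. [8.1,8.1,8.1]
lo = A.lo+B.lo = [-26.3-8.1, -24.4-8.1, -33.4-8.1] = [-34.400,-32.500,-41.500]
hi = A.hi+B.hi = [12.3+8.1, 14.2+8.1, 5.2+8.1] = [20.400,22.300,13.300]
diag = √(54.8²+54.8²+54.8²) = √9009.12 = 94.916


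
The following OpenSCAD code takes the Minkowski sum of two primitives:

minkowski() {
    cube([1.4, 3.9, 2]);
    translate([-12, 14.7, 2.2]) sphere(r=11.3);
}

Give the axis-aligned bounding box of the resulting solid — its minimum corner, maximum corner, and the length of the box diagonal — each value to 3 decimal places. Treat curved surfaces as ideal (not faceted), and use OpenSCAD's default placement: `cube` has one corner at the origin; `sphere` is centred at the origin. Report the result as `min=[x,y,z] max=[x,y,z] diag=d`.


min=[-23.300,3.400,-9.100] max=[0.700,29.900,15.500] diag=43.398

A = translate([-12, 14.7, 2.2]) sphere(r=11.3) → bbox [-23.3,3.4,-9.1] .. [-0.7,26,13.5]
B = cube([1.4, 3.9, 2]) → bbox [0,0,0] .. [1.4,3.9,2]
lo = A.lo+B.lo = [-23.3+0, 3.4+0, -9.1+0] = [-23.300,3.400,-9.100]
hi = A.hi+B.hi = [-0.7+1.4, 26+3.9, 13.5+2] = [0.700,29.900,15.500]
diag = √(24²+26.5²+24.6²) = √1883.41 = 43.398


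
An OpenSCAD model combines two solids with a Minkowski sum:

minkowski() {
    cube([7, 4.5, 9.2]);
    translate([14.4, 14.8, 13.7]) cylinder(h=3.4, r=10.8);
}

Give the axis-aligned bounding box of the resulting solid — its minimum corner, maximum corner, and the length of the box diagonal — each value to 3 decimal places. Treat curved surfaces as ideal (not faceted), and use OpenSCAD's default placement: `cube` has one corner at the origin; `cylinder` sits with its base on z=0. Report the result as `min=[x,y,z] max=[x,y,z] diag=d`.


min=[3.600,4.000,13.700] max=[32.200,30.100,26.300] diag=40.718

A = translate([14.4, 14.8, 13.7]) cylinder(h=3.4, r=10.8) → bbox [3.6,4,13.7] .. [25.2,25.6,17.1]
B = cube([7, 4.5, 9.2]) → bbox [0,0,0] .. [7,4.5,9.2]
lo = A.lo+B.lo = [3.6+0, 4+0, 13.7+0] = [3.600,4.000,13.700]
hi = A.hi+B.hi = [25.2+7, 25.6+4.5, 17.1+9.2] = [32.200,30.100,26.300]
diag = √(28.6²+26.1²+12.6²) = √1657.93 = 40.718


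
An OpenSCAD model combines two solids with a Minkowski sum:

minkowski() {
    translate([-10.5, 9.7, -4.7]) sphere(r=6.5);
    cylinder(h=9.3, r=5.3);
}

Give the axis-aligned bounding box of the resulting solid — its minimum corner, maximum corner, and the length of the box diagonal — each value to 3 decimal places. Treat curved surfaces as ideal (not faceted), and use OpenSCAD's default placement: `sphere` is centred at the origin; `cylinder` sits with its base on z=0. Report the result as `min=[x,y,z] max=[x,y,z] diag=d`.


A = translate([-10.5, 9.7, -4.7]) sphere(r=6.5) → bbox [-17,3.2,-11.2] .. [-4,16.2,1.8]
B = cylinder(h=9.3, r=5.3) → bbox [-5.3,-5.3,0] .. [5.3,5.3,9.3]
lo = A.lo+B.lo = [-17-5.3, 3.2-5.3, -11.2+0] = [-22.300,-2.100,-11.200]
hi = A.hi+B.hi = [-4+5.3, 16.2+5.3, 1.8+9.3] = [1.300,21.500,11.100]
diag = √(23.6²+23.6²+22.3²) = √1611.21 = 40.140

min=[-22.300,-2.100,-11.200] max=[1.300,21.500,11.100] diag=40.140


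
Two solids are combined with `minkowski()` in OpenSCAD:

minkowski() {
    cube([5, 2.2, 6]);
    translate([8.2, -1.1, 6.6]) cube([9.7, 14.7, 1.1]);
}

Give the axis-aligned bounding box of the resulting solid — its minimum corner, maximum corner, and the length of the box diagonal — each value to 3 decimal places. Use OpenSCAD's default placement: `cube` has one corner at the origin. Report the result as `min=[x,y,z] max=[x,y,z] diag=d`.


A = translate([8.2, -1.1, 6.6]) cube([9.7, 14.7, 1.1]) → bbox [8.2,-1.1,6.6] .. [17.9,13.6,7.7]
B = cube([5, 2.2, 6]) → bbox [0,0,0] .. [5,2.2,6]
lo = A.lo+B.lo = [8.2+0, -1.1+0, 6.6+0] = [8.200,-1.100,6.600]
hi = A.hi+B.hi = [17.9+5, 13.6+2.2, 7.7+6] = [22.900,15.800,13.700]
diag = √(14.7²+16.9²+7.1²) = √552.11 = 23.497

min=[8.200,-1.100,6.600] max=[22.900,15.800,13.700] diag=23.497


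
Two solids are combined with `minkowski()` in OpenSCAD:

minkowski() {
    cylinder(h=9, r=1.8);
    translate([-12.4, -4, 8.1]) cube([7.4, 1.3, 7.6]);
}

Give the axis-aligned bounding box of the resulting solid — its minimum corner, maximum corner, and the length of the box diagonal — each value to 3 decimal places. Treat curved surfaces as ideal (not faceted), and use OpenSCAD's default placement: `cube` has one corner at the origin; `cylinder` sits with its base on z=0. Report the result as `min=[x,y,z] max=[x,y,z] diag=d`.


A = translate([-12.4, -4, 8.1]) cube([7.4, 1.3, 7.6]) → bbox [-12.4,-4,8.1] .. [-5,-2.7,15.7]
B = cylinder(h=9, r=1.8) → bbox [-1.8,-1.8,0] .. [1.8,1.8,9]
lo = A.lo+B.lo = [-12.4-1.8, -4-1.8, 8.1+0] = [-14.200,-5.800,8.100]
hi = A.hi+B.hi = [-5+1.8, -2.7+1.8, 15.7+9] = [-3.200,-0.900,24.700]
diag = √(11²+4.9²+16.6²) = √420.57 = 20.508

min=[-14.200,-5.800,8.100] max=[-3.200,-0.900,24.700] diag=20.508


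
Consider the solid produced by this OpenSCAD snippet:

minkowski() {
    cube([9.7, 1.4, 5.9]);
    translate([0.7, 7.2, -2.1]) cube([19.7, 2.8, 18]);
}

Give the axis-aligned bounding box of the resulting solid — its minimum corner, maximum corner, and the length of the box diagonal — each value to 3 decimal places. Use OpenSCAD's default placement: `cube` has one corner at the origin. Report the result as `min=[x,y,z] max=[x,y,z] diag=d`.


min=[0.700,7.200,-2.100] max=[30.100,11.400,21.800] diag=38.121

A = translate([0.7, 7.2, -2.1]) cube([19.7, 2.8, 18]) → bbox [0.7,7.2,-2.1] .. [20.4,10,15.9]
B = cube([9.7, 1.4, 5.9]) → bbox [0,0,0] .. [9.7,1.4,5.9]
lo = A.lo+B.lo = [0.7+0, 7.2+0, -2.1+0] = [0.700,7.200,-2.100]
hi = A.hi+B.hi = [20.4+9.7, 10+1.4, 15.9+5.9] = [30.100,11.400,21.800]
diag = √(29.4²+4.2²+23.9²) = √1453.21 = 38.121


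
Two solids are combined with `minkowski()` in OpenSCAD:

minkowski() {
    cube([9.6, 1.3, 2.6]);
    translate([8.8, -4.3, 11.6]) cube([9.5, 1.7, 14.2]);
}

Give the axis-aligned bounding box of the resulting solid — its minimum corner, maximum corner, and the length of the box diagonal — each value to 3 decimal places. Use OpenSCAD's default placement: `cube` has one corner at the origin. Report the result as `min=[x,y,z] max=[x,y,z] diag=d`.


min=[8.800,-4.300,11.600] max=[27.900,-1.300,28.400] diag=25.613

A = translate([8.8, -4.3, 11.6]) cube([9.5, 1.7, 14.2]) → bbox [8.8,-4.3,11.6] .. [18.3,-2.6,25.8]
B = cube([9.6, 1.3, 2.6]) → bbox [0,0,0] .. [9.6,1.3,2.6]
lo = A.lo+B.lo = [8.8+0, -4.3+0, 11.6+0] = [8.800,-4.300,11.600]
hi = A.hi+B.hi = [18.3+9.6, -2.6+1.3, 25.8+2.6] = [27.900,-1.300,28.400]
diag = √(19.1²+3²+16.8²) = √656.05 = 25.613


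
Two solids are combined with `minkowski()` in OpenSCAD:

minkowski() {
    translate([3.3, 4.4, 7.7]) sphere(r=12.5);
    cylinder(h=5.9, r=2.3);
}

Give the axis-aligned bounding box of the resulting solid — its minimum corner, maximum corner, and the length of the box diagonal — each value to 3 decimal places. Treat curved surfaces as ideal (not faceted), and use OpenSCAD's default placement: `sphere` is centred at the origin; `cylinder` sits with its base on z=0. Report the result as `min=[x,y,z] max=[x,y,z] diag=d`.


min=[-11.500,-10.400,-4.800] max=[18.100,19.200,26.100] diag=52.030

A = translate([3.3, 4.4, 7.7]) sphere(r=12.5) → bbox [-9.2,-8.1,-4.8] .. [15.8,16.9,20.2]
B = cylinder(h=5.9, r=2.3) → bbox [-2.3,-2.3,0] .. [2.3,2.3,5.9]
lo = A.lo+B.lo = [-9.2-2.3, -8.1-2.3, -4.8+0] = [-11.500,-10.400,-4.800]
hi = A.hi+B.hi = [15.8+2.3, 16.9+2.3, 20.2+5.9] = [18.100,19.200,26.100]
diag = √(29.6²+29.6²+30.9²) = √2707.13 = 52.030


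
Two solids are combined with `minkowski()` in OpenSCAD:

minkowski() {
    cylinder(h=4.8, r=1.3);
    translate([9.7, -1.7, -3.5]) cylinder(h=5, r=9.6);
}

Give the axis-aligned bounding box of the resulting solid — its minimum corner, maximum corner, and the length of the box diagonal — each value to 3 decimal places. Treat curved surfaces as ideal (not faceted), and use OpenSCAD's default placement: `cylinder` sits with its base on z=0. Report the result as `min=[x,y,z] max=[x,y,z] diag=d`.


min=[-1.200,-12.600,-3.500] max=[20.600,9.200,6.300] diag=32.350

A = translate([9.7, -1.7, -3.5]) cylinder(h=5, r=9.6) → bbox [0.1,-11.3,-3.5] .. [19.3,7.9,1.5]
B = cylinder(h=4.8, r=1.3) → bbox [-1.3,-1.3,0] .. [1.3,1.3,4.8]
lo = A.lo+B.lo = [0.1-1.3, -11.3-1.3, -3.5+0] = [-1.200,-12.600,-3.500]
hi = A.hi+B.hi = [19.3+1.3, 7.9+1.3, 1.5+4.8] = [20.600,9.200,6.300]
diag = √(21.8²+21.8²+9.8²) = √1046.52 = 32.350


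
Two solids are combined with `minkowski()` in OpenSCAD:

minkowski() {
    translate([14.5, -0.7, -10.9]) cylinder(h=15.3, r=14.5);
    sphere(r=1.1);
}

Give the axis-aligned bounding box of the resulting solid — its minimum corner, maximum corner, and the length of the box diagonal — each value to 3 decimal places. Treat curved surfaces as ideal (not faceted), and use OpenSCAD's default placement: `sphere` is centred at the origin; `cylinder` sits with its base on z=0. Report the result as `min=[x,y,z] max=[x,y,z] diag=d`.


min=[-1.100,-16.300,-12.000] max=[30.100,14.900,5.500] diag=47.467

A = translate([14.5, -0.7, -10.9]) cylinder(h=15.3, r=14.5) → bbox [0,-15.2,-10.9] .. [29,13.8,4.4]
B = sphere(r=1.1) → bbox [-1.1,-1.1,-1.1] .. [1.1,1.1,1.1]
lo = A.lo+B.lo = [0-1.1, -15.2-1.1, -10.9-1.1] = [-1.100,-16.300,-12.000]
hi = A.hi+B.hi = [29+1.1, 13.8+1.1, 4.4+1.1] = [30.100,14.900,5.500]
diag = √(31.2²+31.2²+17.5²) = √2253.13 = 47.467


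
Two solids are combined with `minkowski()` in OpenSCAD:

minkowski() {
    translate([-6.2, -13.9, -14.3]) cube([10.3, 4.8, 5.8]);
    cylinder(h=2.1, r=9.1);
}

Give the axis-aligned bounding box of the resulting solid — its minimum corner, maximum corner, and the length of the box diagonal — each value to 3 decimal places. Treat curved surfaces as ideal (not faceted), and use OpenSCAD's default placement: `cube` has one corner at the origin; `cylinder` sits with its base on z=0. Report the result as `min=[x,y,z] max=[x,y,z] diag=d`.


A = translate([-6.2, -13.9, -14.3]) cube([10.3, 4.8, 5.8]) → bbox [-6.2,-13.9,-14.3] .. [4.1,-9.1,-8.5]
B = cylinder(h=2.1, r=9.1) → bbox [-9.1,-9.1,0] .. [9.1,9.1,2.1]
lo = A.lo+B.lo = [-6.2-9.1, -13.9-9.1, -14.3+0] = [-15.300,-23.000,-14.300]
hi = A.hi+B.hi = [4.1+9.1, -9.1+9.1, -8.5+2.1] = [13.200,0.000,-6.400]
diag = √(28.5²+23²+7.9²) = √1403.66 = 37.465

min=[-15.300,-23.000,-14.300] max=[13.200,0.000,-6.400] diag=37.465


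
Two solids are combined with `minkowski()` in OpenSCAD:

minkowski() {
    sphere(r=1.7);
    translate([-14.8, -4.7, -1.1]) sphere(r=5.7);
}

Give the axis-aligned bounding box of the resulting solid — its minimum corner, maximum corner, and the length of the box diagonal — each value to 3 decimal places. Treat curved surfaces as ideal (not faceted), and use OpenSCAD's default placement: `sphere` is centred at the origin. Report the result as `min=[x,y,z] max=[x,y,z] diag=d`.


A = translate([-14.8, -4.7, -1.1]) sphere(r=5.7) → bbox [-20.5,-10.4,-6.8] .. [-9.1,1,4.6]
B = sphere(r=1.7) → bbox [-1.7,-1.7,-1.7] .. [1.7,1.7,1.7]
lo = A.lo+B.lo = [-20.5-1.7, -10.4-1.7, -6.8-1.7] = [-22.200,-12.100,-8.500]
hi = A.hi+B.hi = [-9.1+1.7, 1+1.7, 4.6+1.7] = [-7.400,2.700,6.300]
diag = √(14.8²+14.8²+14.8²) = √657.12 = 25.634

min=[-22.200,-12.100,-8.500] max=[-7.400,2.700,6.300] diag=25.634


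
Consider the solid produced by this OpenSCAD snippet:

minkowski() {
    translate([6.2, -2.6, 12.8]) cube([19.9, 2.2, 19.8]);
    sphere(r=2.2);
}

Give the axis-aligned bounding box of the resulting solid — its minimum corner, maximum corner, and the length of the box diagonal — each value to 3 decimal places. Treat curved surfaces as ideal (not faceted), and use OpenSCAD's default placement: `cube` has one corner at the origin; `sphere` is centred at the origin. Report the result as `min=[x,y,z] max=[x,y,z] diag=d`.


min=[4.000,-4.800,10.600] max=[28.300,1.800,34.800] diag=34.924

A = translate([6.2, -2.6, 12.8]) cube([19.9, 2.2, 19.8]) → bbox [6.2,-2.6,12.8] .. [26.1,-0.4,32.6]
B = sphere(r=2.2) → bbox [-2.2,-2.2,-2.2] .. [2.2,2.2,2.2]
lo = A.lo+B.lo = [6.2-2.2, -2.6-2.2, 12.8-2.2] = [4.000,-4.800,10.600]
hi = A.hi+B.hi = [26.1+2.2, -0.4+2.2, 32.6+2.2] = [28.300,1.800,34.800]
diag = √(24.3²+6.6²+24.2²) = √1219.69 = 34.924


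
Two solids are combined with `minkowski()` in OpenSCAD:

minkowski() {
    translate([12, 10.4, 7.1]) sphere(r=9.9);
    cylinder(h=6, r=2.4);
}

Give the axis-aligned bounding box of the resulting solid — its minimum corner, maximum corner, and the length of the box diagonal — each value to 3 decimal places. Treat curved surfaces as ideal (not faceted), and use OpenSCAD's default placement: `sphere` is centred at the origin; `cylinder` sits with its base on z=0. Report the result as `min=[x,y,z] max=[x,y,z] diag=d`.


min=[-0.300,-1.900,-2.800] max=[24.300,22.700,23.000] diag=43.312

A = translate([12, 10.4, 7.1]) sphere(r=9.9) → bbox [2.1,0.5,-2.8] .. [21.9,20.3,17]
B = cylinder(h=6, r=2.4) → bbox [-2.4,-2.4,0] .. [2.4,2.4,6]
lo = A.lo+B.lo = [2.1-2.4, 0.5-2.4, -2.8+0] = [-0.300,-1.900,-2.800]
hi = A.hi+B.hi = [21.9+2.4, 20.3+2.4, 17+6] = [24.300,22.700,23.000]
diag = √(24.6²+24.6²+25.8²) = √1875.96 = 43.312


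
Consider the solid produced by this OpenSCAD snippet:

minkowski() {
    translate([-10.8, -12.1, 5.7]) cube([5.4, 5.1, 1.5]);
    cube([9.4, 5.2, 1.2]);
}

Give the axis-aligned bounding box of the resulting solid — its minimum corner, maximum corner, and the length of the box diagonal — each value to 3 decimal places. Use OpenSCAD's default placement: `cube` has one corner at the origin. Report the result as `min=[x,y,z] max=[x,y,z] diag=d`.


A = translate([-10.8, -12.1, 5.7]) cube([5.4, 5.1, 1.5]) → bbox [-10.8,-12.1,5.7] .. [-5.4,-7,7.2]
B = cube([9.4, 5.2, 1.2]) → bbox [0,0,0] .. [9.4,5.2,1.2]
lo = A.lo+B.lo = [-10.8+0, -12.1+0, 5.7+0] = [-10.800,-12.100,5.700]
hi = A.hi+B.hi = [-5.4+9.4, -7+5.2, 7.2+1.2] = [4.000,-1.800,8.400]
diag = √(14.8²+10.3²+2.7²) = √332.42 = 18.232

min=[-10.800,-12.100,5.700] max=[4.000,-1.800,8.400] diag=18.232


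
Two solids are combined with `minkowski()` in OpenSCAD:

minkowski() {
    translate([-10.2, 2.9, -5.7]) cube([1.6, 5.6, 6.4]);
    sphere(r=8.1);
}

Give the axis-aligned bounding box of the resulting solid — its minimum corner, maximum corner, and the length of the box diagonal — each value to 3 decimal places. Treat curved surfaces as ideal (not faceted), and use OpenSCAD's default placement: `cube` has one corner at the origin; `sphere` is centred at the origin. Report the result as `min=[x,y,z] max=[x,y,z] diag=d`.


min=[-18.300,-5.200,-13.800] max=[-0.500,16.600,8.800] diag=36.095

A = translate([-10.2, 2.9, -5.7]) cube([1.6, 5.6, 6.4]) → bbox [-10.2,2.9,-5.7] .. [-8.6,8.5,0.7]
B = sphere(r=8.1) → bbox [-8.1,-8.1,-8.1] .. [8.1,8.1,8.1]
lo = A.lo+B.lo = [-10.2-8.1, 2.9-8.1, -5.7-8.1] = [-18.300,-5.200,-13.800]
hi = A.hi+B.hi = [-8.6+8.1, 8.5+8.1, 0.7+8.1] = [-0.500,16.600,8.800]
diag = √(17.8²+21.8²+22.6²) = √1302.84 = 36.095


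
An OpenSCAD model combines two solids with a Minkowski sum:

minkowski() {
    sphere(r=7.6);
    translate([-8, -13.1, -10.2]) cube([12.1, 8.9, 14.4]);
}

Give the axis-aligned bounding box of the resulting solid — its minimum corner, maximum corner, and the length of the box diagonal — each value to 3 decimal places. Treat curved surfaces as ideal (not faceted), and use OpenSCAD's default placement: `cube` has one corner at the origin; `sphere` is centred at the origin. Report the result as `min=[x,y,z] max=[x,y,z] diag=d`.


A = translate([-8, -13.1, -10.2]) cube([12.1, 8.9, 14.4]) → bbox [-8,-13.1,-10.2] .. [4.1,-4.2,4.2]
B = sphere(r=7.6) → bbox [-7.6,-7.6,-7.6] .. [7.6,7.6,7.6]
lo = A.lo+B.lo = [-8-7.6, -13.1-7.6, -10.2-7.6] = [-15.600,-20.700,-17.800]
hi = A.hi+B.hi = [4.1+7.6, -4.2+7.6, 4.2+7.6] = [11.700,3.400,11.800]
diag = √(27.3²+24.1²+29.6²) = √2202.26 = 46.928

min=[-15.600,-20.700,-17.800] max=[11.700,3.400,11.800] diag=46.928


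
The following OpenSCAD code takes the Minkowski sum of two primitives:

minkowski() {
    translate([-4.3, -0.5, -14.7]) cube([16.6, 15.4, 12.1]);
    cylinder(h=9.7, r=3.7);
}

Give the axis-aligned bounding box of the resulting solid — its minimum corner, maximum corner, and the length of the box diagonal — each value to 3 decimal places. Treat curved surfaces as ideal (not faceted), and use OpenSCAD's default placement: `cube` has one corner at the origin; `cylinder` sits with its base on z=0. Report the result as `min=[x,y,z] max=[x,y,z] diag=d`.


min=[-8.000,-4.200,-14.700] max=[16.000,18.600,7.100] diag=39.637

A = translate([-4.3, -0.5, -14.7]) cube([16.6, 15.4, 12.1]) → bbox [-4.3,-0.5,-14.7] .. [12.3,14.9,-2.6]
B = cylinder(h=9.7, r=3.7) → bbox [-3.7,-3.7,0] .. [3.7,3.7,9.7]
lo = A.lo+B.lo = [-4.3-3.7, -0.5-3.7, -14.7+0] = [-8.000,-4.200,-14.700]
hi = A.hi+B.hi = [12.3+3.7, 14.9+3.7, -2.6+9.7] = [16.000,18.600,7.100]
diag = √(24²+22.8²+21.8²) = √1571.08 = 39.637


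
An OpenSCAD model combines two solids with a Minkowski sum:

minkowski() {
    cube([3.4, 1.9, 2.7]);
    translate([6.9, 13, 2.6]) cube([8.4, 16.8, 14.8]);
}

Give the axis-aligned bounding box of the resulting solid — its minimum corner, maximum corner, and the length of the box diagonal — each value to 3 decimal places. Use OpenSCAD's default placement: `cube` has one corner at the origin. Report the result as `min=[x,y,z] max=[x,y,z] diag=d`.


min=[6.900,13.000,2.600] max=[18.700,31.700,20.100] diag=28.199

A = translate([6.9, 13, 2.6]) cube([8.4, 16.8, 14.8]) → bbox [6.9,13,2.6] .. [15.3,29.8,17.4]
B = cube([3.4, 1.9, 2.7]) → bbox [0,0,0] .. [3.4,1.9,2.7]
lo = A.lo+B.lo = [6.9+0, 13+0, 2.6+0] = [6.900,13.000,2.600]
hi = A.hi+B.hi = [15.3+3.4, 29.8+1.9, 17.4+2.7] = [18.700,31.700,20.100]
diag = √(11.8²+18.7²+17.5²) = √795.18 = 28.199
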